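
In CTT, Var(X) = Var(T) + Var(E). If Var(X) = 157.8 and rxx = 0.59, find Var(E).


var_true = rxx * var_obs = 0.59 * 157.8 = 93.102
var_error = var_obs - var_true
var_error = 157.8 - 93.102
var_error = 64.698

64.698


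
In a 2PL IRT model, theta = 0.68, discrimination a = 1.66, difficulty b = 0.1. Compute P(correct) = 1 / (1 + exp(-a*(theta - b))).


a*(theta - b) = 1.66 * (0.68 - 0.1) = 0.9628
exp(-0.9628) = 0.3818
P = 1 / (1 + 0.3818)
P = 0.7237

0.7237


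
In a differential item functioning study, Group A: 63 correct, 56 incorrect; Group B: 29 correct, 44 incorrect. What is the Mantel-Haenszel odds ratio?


Odds_A = 63/56 = 1.125
Odds_B = 29/44 = 0.6591
OR = Odds_A / Odds_B = 1.125 / 0.6591
Exactly, OR = (63 * 44) / (56 * 29) = 2772 / 1624
OR = 1.7069

1.7069


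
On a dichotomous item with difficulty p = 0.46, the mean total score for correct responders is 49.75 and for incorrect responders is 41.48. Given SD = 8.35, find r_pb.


q = 1 - p = 0.54
rpb = ((M1 - M0) / SD) * sqrt(p * q)
rpb = ((49.75 - 41.48) / 8.35) * sqrt(0.46 * 0.54)
rpb = 0.4936

0.4936


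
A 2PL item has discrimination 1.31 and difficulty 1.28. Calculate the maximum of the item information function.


For 2PL, max info at theta = b = 1.28
I_max = a^2 / 4 = 1.31^2 / 4
= 1.7161 / 4
I_max = 0.429

0.429


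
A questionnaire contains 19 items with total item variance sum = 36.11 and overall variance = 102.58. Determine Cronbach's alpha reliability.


alpha = (k/(k-1)) * (1 - sum(si^2)/s_total^2)
= (19/18) * (1 - 36.11/102.58)
alpha = 0.684

0.684


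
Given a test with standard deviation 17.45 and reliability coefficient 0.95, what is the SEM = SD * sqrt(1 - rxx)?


SEM = SD * sqrt(1 - rxx)
SEM = 17.45 * sqrt(1 - 0.95)
SEM = 17.45 * sqrt(0.05) = 17.45 * 0.223607
SEM = 3.9019

3.9019


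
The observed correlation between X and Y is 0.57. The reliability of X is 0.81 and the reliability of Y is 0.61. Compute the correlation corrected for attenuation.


r_corrected = rxy / sqrt(rxx * ryy)
= 0.57 / sqrt(0.81 * 0.61)
= 0.57 / sqrt(0.4941)
= 0.57 / 0.702922
r_corrected = 0.8109

0.8109


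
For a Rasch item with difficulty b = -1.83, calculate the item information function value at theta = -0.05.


P = 1/(1+exp(-(-0.05--1.83))) = 0.8557
I = P*(1-P) = 0.8557 * 0.1443
I = 0.1235

0.1235


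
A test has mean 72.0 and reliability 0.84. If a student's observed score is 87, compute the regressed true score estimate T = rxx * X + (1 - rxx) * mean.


T_est = rxx * X + (1 - rxx) * mean
T_est = 0.84 * 87 + 0.16 * 72.0
T_est = 73.08 + 11.52
T_est = 84.6

84.6


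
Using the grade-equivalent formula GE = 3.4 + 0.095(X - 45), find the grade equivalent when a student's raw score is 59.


raw - median = 59 - 45 = 14
slope * diff = 0.095 * 14 = 1.33
GE = 3.4 + 1.33
GE = 4.73

4.73


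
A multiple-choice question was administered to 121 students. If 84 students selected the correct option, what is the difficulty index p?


Item difficulty p = number correct / total examinees
p = 84 / 121
p = 0.6942

0.6942


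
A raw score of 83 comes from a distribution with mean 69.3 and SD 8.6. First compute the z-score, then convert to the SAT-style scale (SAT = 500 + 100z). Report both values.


z = (X - mean) / SD = (83 - 69.3) / 8.6
z = 13.7 / 8.6
z = 1.593
SAT-scale = SAT = 500 + 100z
Carry z at full precision (z = 13.7 / 8.6) into the conversion:
SAT-scale = 500 + 100 * (13.7 / 8.6) = 500 + 1370 / 8.6
SAT-scale = 500 + 159.3023
SAT-scale = 659.3023

659.3023


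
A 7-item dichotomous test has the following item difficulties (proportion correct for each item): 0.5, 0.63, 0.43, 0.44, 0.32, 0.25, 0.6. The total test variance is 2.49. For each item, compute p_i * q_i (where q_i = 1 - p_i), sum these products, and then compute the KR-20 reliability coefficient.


For each item, compute p_i * q_i:
  Item 1: 0.5 * 0.5 = 0.25
  Item 2: 0.63 * 0.37 = 0.2331
  Item 3: 0.43 * 0.57 = 0.2451
  Item 4: 0.44 * 0.56 = 0.2464
  Item 5: 0.32 * 0.68 = 0.2176
  Item 6: 0.25 * 0.75 = 0.1875
  Item 7: 0.6 * 0.4 = 0.24
Sum(p_i * q_i) = 0.25 + 0.2331 + 0.2451 + 0.2464 + 0.2176 + 0.1875 + 0.24 = 1.6197
KR-20 = (k/(k-1)) * (1 - Sum(p_i*q_i) / Var_total)
= (7/6) * (1 - 1.6197/2.49)
= 1.1667 * 0.3495
KR-20 = 0.4078

0.4078


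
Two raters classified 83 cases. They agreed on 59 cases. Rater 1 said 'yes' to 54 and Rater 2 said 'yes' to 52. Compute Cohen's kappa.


P_o = 59/83 = 0.710843
P_e = (54*52 + 29*31) / 6889 = 0.538104
kappa = (P_o - P_e) / (1 - P_e)
kappa = (0.710843 - 0.538104) / (1 - 0.538104)
kappa = 0.374

0.374


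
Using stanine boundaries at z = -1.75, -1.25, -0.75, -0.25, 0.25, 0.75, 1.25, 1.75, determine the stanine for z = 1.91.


Stanine boundaries: [-1.75, -1.25, -0.75, -0.25, 0.25, 0.75, 1.25, 1.75]
z = 1.91
Check each boundary:
  z >= -1.75 -> could be stanine 2
  z >= -1.25 -> could be stanine 3
  z >= -0.75 -> could be stanine 4
  z >= -0.25 -> could be stanine 5
  z >= 0.25 -> could be stanine 6
  z >= 0.75 -> could be stanine 7
  z >= 1.25 -> could be stanine 8
  z >= 1.75 -> could be stanine 9
Highest qualifying boundary gives stanine = 9

9


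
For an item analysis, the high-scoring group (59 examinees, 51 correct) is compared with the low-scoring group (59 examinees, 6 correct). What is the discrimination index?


p_upper = 51/59 = 0.8644
p_lower = 6/59 = 0.1017
D = 0.8644 - 0.1017 = 0.7627

0.7627


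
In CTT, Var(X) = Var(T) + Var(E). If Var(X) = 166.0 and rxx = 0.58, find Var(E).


var_true = rxx * var_obs = 0.58 * 166.0 = 96.28
var_error = var_obs - var_true
var_error = 166.0 - 96.28
var_error = 69.72

69.72


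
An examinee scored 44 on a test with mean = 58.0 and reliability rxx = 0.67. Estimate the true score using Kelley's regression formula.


T_est = rxx * X + (1 - rxx) * mean
T_est = 0.67 * 44 + 0.33 * 58.0
T_est = 29.48 + 19.14
T_est = 48.62

48.62


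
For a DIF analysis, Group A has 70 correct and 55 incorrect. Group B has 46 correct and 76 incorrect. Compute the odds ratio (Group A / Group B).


Odds_A = 70/55 = 1.2727
Odds_B = 46/76 = 0.6053
OR = Odds_A / Odds_B = 1.2727 / 0.6053
Exactly, OR = (70 * 76) / (55 * 46) = 5320 / 2530
OR = 2.1028

2.1028


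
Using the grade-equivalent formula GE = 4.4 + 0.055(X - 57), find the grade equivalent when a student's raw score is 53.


raw - median = 53 - 57 = -4
slope * diff = 0.055 * -4 = -0.22
GE = 4.4 + -0.22
GE = 4.18

4.18


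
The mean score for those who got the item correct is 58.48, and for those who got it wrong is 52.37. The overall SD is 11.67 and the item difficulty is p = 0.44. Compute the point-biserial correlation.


q = 1 - p = 0.56
rpb = ((M1 - M0) / SD) * sqrt(p * q)
rpb = ((58.48 - 52.37) / 11.67) * sqrt(0.44 * 0.56)
rpb = 0.2599

0.2599


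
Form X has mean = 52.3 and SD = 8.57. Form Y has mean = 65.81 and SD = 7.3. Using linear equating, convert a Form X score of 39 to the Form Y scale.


slope = SD_Y / SD_X = 7.3 / 8.57 ~ 0.8518
intercept = mean_Y - slope * mean_X = 65.81 - (7.3 / 8.57) * 52.3 ~ 21.2604
Y = slope * X + intercept. To avoid rounding drift from the rounded slope/intercept, evaluate the equivalent form Y = mean_Y + SD_Y * (X - mean_X) / SD_X at full precision:
Y = 65.81 + 7.3 * (39 - 52.3) / 8.57
Y = 65.81 - 7.3 * 13.3 / 8.57
Y = 65.81 - 97.09 / 8.57
Y = 65.81 - 11.3291
Y = 54.4809

54.4809


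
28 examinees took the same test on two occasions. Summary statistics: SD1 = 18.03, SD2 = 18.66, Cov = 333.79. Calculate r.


r = cov(X,Y) / (SD_X * SD_Y)
r = 333.79 / (18.03 * 18.66)
r = 333.79 / 336.4398
r = 0.9921

0.9921


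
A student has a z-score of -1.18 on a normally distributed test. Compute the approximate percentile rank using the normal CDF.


CDF(z) = 0.5 * (1 + erf(z/sqrt(2)))
erf(-0.8344) = -0.762
CDF = 0.119
Percentile rank = 0.119 * 100 = 11.9

11.9


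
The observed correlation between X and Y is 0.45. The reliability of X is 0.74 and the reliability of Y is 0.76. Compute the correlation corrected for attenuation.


r_corrected = rxy / sqrt(rxx * ryy)
= 0.45 / sqrt(0.74 * 0.76)
= 0.45 / sqrt(0.5624)
= 0.45 / 0.749933
r_corrected = 0.6001

0.6001


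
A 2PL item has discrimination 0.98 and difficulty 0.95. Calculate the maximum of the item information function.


For 2PL, max info at theta = b = 0.95
I_max = a^2 / 4 = 0.98^2 / 4
= 0.9604 / 4
I_max = 0.2401

0.2401


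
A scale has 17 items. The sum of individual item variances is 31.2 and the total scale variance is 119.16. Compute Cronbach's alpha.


alpha = (k/(k-1)) * (1 - sum(si^2)/s_total^2)
= (17/16) * (1 - 31.2/119.16)
alpha = 0.7843

0.7843


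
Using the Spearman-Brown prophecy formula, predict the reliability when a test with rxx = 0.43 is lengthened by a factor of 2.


r_new = (n * rxx) / (1 + (n-1) * rxx)
r_new = (2 * 0.43) / (1 + 1 * 0.43)
r_new = 0.86 / 1.43
r_new = 0.6014

0.6014


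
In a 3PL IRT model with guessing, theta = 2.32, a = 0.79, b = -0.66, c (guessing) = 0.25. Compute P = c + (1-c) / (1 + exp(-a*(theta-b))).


logit = 0.79*(2.32 - -0.66) = 2.3542
P* = 1/(1 + exp(-2.3542)) = 0.9133
P = 0.25 + (1 - 0.25) * 0.9133
P = 0.935

0.935


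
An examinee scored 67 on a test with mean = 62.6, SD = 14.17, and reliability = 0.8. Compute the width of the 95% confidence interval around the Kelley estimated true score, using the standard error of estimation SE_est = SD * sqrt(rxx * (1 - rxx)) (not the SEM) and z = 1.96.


True score estimate = 0.8*67 + 0.2*62.6 = 66.12
SE_est = SD * sqrt(rxx * (1 - rxx)) = 14.17 * sqrt(0.8 * 0.2) = 14.17 * sqrt(0.16) = 5.668
CI = T_est +/- z * SE_est, so width = 2 * z * SE_est = 2 * 1.96 * 5.668
Width = 22.2186

22.2186


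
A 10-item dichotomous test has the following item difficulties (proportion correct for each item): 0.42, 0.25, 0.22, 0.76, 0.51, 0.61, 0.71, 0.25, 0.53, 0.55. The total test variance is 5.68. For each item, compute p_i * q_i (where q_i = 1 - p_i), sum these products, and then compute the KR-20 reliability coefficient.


For each item, compute p_i * q_i:
  Item 1: 0.42 * 0.58 = 0.2436
  Item 2: 0.25 * 0.75 = 0.1875
  Item 3: 0.22 * 0.78 = 0.1716
  Item 4: 0.76 * 0.24 = 0.1824
  Item 5: 0.51 * 0.49 = 0.2499
  Item 6: 0.61 * 0.39 = 0.2379
  Item 7: 0.71 * 0.29 = 0.2059
  Item 8: 0.25 * 0.75 = 0.1875
  Item 9: 0.53 * 0.47 = 0.2491
  Item 10: 0.55 * 0.45 = 0.2475
Sum(p_i * q_i) = 0.2436 + 0.1875 + 0.1716 + 0.1824 + 0.2499 + 0.2379 + 0.2059 + 0.1875 + 0.2491 + 0.2475 = 2.1629
KR-20 = (k/(k-1)) * (1 - Sum(p_i*q_i) / Var_total)
= (10/9) * (1 - 2.1629/5.68)
= 1.1111 * 0.6192
KR-20 = 0.688

0.688


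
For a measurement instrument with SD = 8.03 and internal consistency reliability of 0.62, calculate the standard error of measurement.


SEM = SD * sqrt(1 - rxx)
SEM = 8.03 * sqrt(1 - 0.62)
SEM = 8.03 * sqrt(0.38) = 8.03 * 0.616441
SEM = 4.95

4.95


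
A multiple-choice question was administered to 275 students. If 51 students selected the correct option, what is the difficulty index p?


Item difficulty p = number correct / total examinees
p = 51 / 275
p = 0.1855

0.1855


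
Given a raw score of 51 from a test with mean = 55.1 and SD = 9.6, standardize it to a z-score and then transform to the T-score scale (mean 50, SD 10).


z = (X - mean) / SD = (51 - 55.1) / 9.6
z = -4.1 / 9.6
z = -0.4271
T-score = T = 50 + 10z
Carry z at full precision (z = -4.1 / 9.6) into the conversion:
T-score = 50 + 10 * (-4.1 / 9.6) = 50 + -41 / 9.6
T-score = 50 + -4.2708
T-score = 45.7292

45.7292


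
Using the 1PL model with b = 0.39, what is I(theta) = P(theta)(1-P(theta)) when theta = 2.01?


P = 1/(1+exp(-(2.01-0.39))) = 0.8348
I = P*(1-P) = 0.8348 * 0.1652
I = 0.1379

0.1379


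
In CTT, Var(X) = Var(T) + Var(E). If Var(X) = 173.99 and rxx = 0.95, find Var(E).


var_true = rxx * var_obs = 0.95 * 173.99 = 165.2905
var_error = var_obs - var_true
var_error = 173.99 - 165.2905
var_error = 8.6995

8.6995


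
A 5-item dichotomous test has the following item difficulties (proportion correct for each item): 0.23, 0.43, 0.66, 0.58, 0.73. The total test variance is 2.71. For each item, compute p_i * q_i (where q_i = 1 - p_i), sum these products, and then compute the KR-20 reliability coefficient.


For each item, compute p_i * q_i:
  Item 1: 0.23 * 0.77 = 0.1771
  Item 2: 0.43 * 0.57 = 0.2451
  Item 3: 0.66 * 0.34 = 0.2244
  Item 4: 0.58 * 0.42 = 0.2436
  Item 5: 0.73 * 0.27 = 0.1971
Sum(p_i * q_i) = 0.1771 + 0.2451 + 0.2244 + 0.2436 + 0.1971 = 1.0873
KR-20 = (k/(k-1)) * (1 - Sum(p_i*q_i) / Var_total)
= (5/4) * (1 - 1.0873/2.71)
= 1.25 * 0.5988
KR-20 = 0.7485

0.7485


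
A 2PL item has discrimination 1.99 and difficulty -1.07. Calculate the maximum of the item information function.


For 2PL, max info at theta = b = -1.07
I_max = a^2 / 4 = 1.99^2 / 4
= 3.9601 / 4
I_max = 0.99

0.99


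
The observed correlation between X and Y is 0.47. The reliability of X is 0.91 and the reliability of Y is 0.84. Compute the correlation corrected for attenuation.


r_corrected = rxy / sqrt(rxx * ryy)
= 0.47 / sqrt(0.91 * 0.84)
= 0.47 / sqrt(0.7644)
= 0.47 / 0.8743
r_corrected = 0.5376

0.5376


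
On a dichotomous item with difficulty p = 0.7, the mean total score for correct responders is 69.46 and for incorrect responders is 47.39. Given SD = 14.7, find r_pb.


q = 1 - p = 0.3
rpb = ((M1 - M0) / SD) * sqrt(p * q)
rpb = ((69.46 - 47.39) / 14.7) * sqrt(0.7 * 0.3)
rpb = 0.688

0.688


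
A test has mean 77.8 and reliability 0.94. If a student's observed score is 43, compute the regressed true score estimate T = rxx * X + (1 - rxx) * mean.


T_est = rxx * X + (1 - rxx) * mean
T_est = 0.94 * 43 + 0.06 * 77.8
T_est = 40.42 + 4.668
T_est = 45.088

45.088


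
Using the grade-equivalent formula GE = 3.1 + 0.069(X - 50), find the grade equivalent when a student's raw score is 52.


raw - median = 52 - 50 = 2
slope * diff = 0.069 * 2 = 0.138
GE = 3.1 + 0.138
GE = 3.238

3.238


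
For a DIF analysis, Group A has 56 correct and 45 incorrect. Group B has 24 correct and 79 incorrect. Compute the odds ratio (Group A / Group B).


Odds_A = 56/45 = 1.2444
Odds_B = 24/79 = 0.3038
OR = Odds_A / Odds_B = 1.2444 / 0.3038
Exactly, OR = (56 * 79) / (45 * 24) = 4424 / 1080
OR = 4.0963

4.0963


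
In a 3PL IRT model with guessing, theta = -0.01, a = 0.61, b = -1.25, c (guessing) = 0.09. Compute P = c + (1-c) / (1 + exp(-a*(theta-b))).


logit = 0.61*(-0.01 - -1.25) = 0.7564
P* = 1/(1 + exp(-0.7564)) = 0.6806
P = 0.09 + (1 - 0.09) * 0.6806
P = 0.7093

0.7093


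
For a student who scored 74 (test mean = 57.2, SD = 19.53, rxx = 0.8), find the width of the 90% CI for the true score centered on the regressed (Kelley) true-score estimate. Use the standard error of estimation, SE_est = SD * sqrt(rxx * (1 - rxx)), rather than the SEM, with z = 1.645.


True score estimate = 0.8*74 + 0.2*57.2 = 70.64
SE_est = SD * sqrt(rxx * (1 - rxx)) = 19.53 * sqrt(0.8 * 0.2) = 19.53 * sqrt(0.16) = 7.812
CI = T_est +/- z * SE_est, so width = 2 * z * SE_est = 2 * 1.645 * 7.812
Width = 25.7015

25.7015


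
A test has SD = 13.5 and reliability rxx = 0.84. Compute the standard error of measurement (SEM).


SEM = SD * sqrt(1 - rxx)
SEM = 13.5 * sqrt(1 - 0.84)
SEM = 13.5 * sqrt(0.16) = 13.5 * 0.4
SEM = 5.4

5.4


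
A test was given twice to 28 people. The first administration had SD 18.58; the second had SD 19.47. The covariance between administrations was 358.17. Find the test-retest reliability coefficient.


r = cov(X,Y) / (SD_X * SD_Y)
r = 358.17 / (18.58 * 19.47)
r = 358.17 / 361.7526
r = 0.9901

0.9901


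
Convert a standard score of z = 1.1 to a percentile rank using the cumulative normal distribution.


CDF(z) = 0.5 * (1 + erf(z/sqrt(2)))
erf(0.7778) = 0.7287
CDF = 0.8643
Percentile rank = 0.8643 * 100 = 86.43

86.43


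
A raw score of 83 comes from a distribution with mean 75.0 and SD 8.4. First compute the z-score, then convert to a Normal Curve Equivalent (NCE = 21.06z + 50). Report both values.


z = (X - mean) / SD = (83 - 75.0) / 8.4
z = 8.0 / 8.4
z = 0.9524
NCE = NCE = 21.06z + 50
Carry z at full precision (z = 8.0 / 8.4) into the conversion:
NCE = 21.06 * (8.0 / 8.4) + 50 = 168.48 / 8.4 + 50
NCE = 20.0571 + 50
NCE = 70.0571

70.0571


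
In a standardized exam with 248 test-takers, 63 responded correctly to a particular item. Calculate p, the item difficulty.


Item difficulty p = number correct / total examinees
p = 63 / 248
p = 0.254

0.254


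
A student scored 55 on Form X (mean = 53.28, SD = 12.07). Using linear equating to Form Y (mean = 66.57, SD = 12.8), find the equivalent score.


slope = SD_Y / SD_X = 12.8 / 12.07 ~ 1.0605
intercept = mean_Y - slope * mean_X = 66.57 - (12.8 / 12.07) * 53.28 ~ 10.0676
Y = slope * X + intercept. To avoid rounding drift from the rounded slope/intercept, evaluate the equivalent form Y = mean_Y + SD_Y * (X - mean_X) / SD_X at full precision:
Y = 66.57 + 12.8 * (55 - 53.28) / 12.07
Y = 66.57 + 12.8 * 1.72 / 12.07
Y = 66.57 + 22.016 / 12.07
Y = 66.57 + 1.824
Y = 68.394

68.394


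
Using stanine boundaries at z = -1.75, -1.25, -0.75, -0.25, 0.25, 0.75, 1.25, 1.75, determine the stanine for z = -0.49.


Stanine boundaries: [-1.75, -1.25, -0.75, -0.25, 0.25, 0.75, 1.25, 1.75]
z = -0.49
Check each boundary:
  z >= -1.75 -> could be stanine 2
  z >= -1.25 -> could be stanine 3
  z >= -0.75 -> could be stanine 4
  z < -0.25
  z < 0.25
  z < 0.75
  z < 1.25
  z < 1.75
Highest qualifying boundary gives stanine = 4

4


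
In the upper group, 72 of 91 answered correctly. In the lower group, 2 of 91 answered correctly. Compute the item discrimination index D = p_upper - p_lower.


p_upper = 72/91 = 0.7912
p_lower = 2/91 = 0.022
D = 0.7912 - 0.022 = 0.7692

0.7692


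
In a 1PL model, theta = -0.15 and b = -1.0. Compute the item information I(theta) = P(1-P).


P = 1/(1+exp(-(-0.15--1.0))) = 0.7006
I = P*(1-P) = 0.7006 * 0.2994
I = 0.2098

0.2098


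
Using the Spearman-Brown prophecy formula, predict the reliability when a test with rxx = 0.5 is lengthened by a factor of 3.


r_new = (n * rxx) / (1 + (n-1) * rxx)
r_new = (3 * 0.5) / (1 + 2 * 0.5)
r_new = 1.5 / 2.0
r_new = 0.75

0.75


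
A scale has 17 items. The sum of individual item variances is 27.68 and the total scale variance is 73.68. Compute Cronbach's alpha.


alpha = (k/(k-1)) * (1 - sum(si^2)/s_total^2)
= (17/16) * (1 - 27.68/73.68)
alpha = 0.6633

0.6633


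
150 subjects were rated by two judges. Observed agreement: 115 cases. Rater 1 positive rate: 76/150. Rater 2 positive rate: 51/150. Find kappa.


P_o = 115/150 = 0.766667
P_e = (76*51 + 74*99) / 22500 = 0.497867
kappa = (P_o - P_e) / (1 - P_e)
kappa = (0.766667 - 0.497867) / (1 - 0.497867)
kappa = 0.5353

0.5353


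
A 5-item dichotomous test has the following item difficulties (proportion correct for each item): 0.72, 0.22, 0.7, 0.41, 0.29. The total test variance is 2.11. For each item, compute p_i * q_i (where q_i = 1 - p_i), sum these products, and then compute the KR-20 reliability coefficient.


For each item, compute p_i * q_i:
  Item 1: 0.72 * 0.28 = 0.2016
  Item 2: 0.22 * 0.78 = 0.1716
  Item 3: 0.7 * 0.3 = 0.21
  Item 4: 0.41 * 0.59 = 0.2419
  Item 5: 0.29 * 0.71 = 0.2059
Sum(p_i * q_i) = 0.2016 + 0.1716 + 0.21 + 0.2419 + 0.2059 = 1.031
KR-20 = (k/(k-1)) * (1 - Sum(p_i*q_i) / Var_total)
= (5/4) * (1 - 1.031/2.11)
= 1.25 * 0.5114
KR-20 = 0.6392

0.6392


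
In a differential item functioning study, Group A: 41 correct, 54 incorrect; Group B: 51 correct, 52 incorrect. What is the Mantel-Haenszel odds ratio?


Odds_A = 41/54 = 0.7593
Odds_B = 51/52 = 0.9808
OR = Odds_A / Odds_B = 0.7593 / 0.9808
Exactly, OR = (41 * 52) / (54 * 51) = 2132 / 2754
OR = 0.7741

0.7741


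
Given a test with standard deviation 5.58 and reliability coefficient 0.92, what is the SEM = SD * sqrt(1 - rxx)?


SEM = SD * sqrt(1 - rxx)
SEM = 5.58 * sqrt(1 - 0.92)
SEM = 5.58 * sqrt(0.08) = 5.58 * 0.282843
SEM = 1.5783

1.5783


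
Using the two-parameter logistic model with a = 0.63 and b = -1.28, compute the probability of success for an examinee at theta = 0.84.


a*(theta - b) = 0.63 * (0.84 - -1.28) = 1.3356
exp(-1.3356) = 0.263
P = 1 / (1 + 0.263)
P = 0.7918

0.7918


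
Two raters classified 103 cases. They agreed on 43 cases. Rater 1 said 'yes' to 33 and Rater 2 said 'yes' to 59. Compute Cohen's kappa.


P_o = 43/103 = 0.417476
P_e = (33*59 + 70*44) / 10609 = 0.473843
kappa = (P_o - P_e) / (1 - P_e)
kappa = (0.417476 - 0.473843) / (1 - 0.473843)
kappa = -0.1071

-0.1071


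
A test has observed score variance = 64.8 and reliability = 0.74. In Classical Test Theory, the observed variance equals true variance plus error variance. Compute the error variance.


var_true = rxx * var_obs = 0.74 * 64.8 = 47.952
var_error = var_obs - var_true
var_error = 64.8 - 47.952
var_error = 16.848

16.848


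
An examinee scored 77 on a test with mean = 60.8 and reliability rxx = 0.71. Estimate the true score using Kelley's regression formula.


T_est = rxx * X + (1 - rxx) * mean
T_est = 0.71 * 77 + 0.29 * 60.8
T_est = 54.67 + 17.632
T_est = 72.302

72.302


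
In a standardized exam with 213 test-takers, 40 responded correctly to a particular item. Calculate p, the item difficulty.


Item difficulty p = number correct / total examinees
p = 40 / 213
p = 0.1878

0.1878


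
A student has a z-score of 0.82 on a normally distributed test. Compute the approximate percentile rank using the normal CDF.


CDF(z) = 0.5 * (1 + erf(z/sqrt(2)))
erf(0.5798) = 0.5878
CDF = 0.7939
Percentile rank = 0.7939 * 100 = 79.39

79.39


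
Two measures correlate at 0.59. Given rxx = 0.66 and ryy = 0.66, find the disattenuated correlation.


r_corrected = rxy / sqrt(rxx * ryy)
= 0.59 / sqrt(0.66 * 0.66)
= 0.59 / sqrt(0.4356)
= 0.59 / 0.66
r_corrected = 0.8939

0.8939


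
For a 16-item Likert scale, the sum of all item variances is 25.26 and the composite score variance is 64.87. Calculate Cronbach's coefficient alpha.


alpha = (k/(k-1)) * (1 - sum(si^2)/s_total^2)
= (16/15) * (1 - 25.26/64.87)
alpha = 0.6513

0.6513


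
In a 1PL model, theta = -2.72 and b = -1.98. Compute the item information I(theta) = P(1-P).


P = 1/(1+exp(-(-2.72--1.98))) = 0.323
I = P*(1-P) = 0.323 * 0.677
I = 0.2187

0.2187


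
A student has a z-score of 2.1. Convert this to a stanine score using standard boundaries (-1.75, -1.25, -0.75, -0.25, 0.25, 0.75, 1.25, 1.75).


Stanine boundaries: [-1.75, -1.25, -0.75, -0.25, 0.25, 0.75, 1.25, 1.75]
z = 2.1
Check each boundary:
  z >= -1.75 -> could be stanine 2
  z >= -1.25 -> could be stanine 3
  z >= -0.75 -> could be stanine 4
  z >= -0.25 -> could be stanine 5
  z >= 0.25 -> could be stanine 6
  z >= 0.75 -> could be stanine 7
  z >= 1.25 -> could be stanine 8
  z >= 1.75 -> could be stanine 9
Highest qualifying boundary gives stanine = 9

9


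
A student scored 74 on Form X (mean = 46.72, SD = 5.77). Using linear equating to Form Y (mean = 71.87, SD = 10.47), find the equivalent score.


slope = SD_Y / SD_X = 10.47 / 5.77 ~ 1.8146
intercept = mean_Y - slope * mean_X = 71.87 - (10.47 / 5.77) * 46.72 ~ -12.9062
Y = slope * X + intercept. To avoid rounding drift from the rounded slope/intercept, evaluate the equivalent form Y = mean_Y + SD_Y * (X - mean_X) / SD_X at full precision:
Y = 71.87 + 10.47 * (74 - 46.72) / 5.77
Y = 71.87 + 10.47 * 27.28 / 5.77
Y = 71.87 + 285.6216 / 5.77
Y = 71.87 + 49.5011
Y = 121.3711

121.3711


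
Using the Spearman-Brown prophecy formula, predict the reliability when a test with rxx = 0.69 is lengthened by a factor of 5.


r_new = (n * rxx) / (1 + (n-1) * rxx)
r_new = (5 * 0.69) / (1 + 4 * 0.69)
r_new = 3.45 / 3.76
r_new = 0.9176

0.9176


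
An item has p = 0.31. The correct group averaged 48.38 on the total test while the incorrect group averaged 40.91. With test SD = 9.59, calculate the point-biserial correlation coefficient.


q = 1 - p = 0.69
rpb = ((M1 - M0) / SD) * sqrt(p * q)
rpb = ((48.38 - 40.91) / 9.59) * sqrt(0.31 * 0.69)
rpb = 0.3603

0.3603


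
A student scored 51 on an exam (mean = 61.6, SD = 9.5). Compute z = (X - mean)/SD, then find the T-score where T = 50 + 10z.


z = (X - mean) / SD = (51 - 61.6) / 9.5
z = -10.6 / 9.5
z = -1.1158
T-score = T = 50 + 10z
Carry z at full precision (z = -10.6 / 9.5) into the conversion:
T-score = 50 + 10 * (-10.6 / 9.5) = 50 + -106 / 9.5
T-score = 50 + -11.1579
T-score = 38.8421

38.8421


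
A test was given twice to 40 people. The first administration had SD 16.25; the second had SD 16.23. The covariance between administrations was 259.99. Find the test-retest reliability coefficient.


r = cov(X,Y) / (SD_X * SD_Y)
r = 259.99 / (16.25 * 16.23)
r = 259.99 / 263.7375
r = 0.9858

0.9858


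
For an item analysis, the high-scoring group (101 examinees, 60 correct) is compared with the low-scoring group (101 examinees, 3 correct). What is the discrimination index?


p_upper = 60/101 = 0.5941
p_lower = 3/101 = 0.0297
D = 0.5941 - 0.0297 = 0.5644

0.5644


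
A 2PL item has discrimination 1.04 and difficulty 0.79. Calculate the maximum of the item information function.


For 2PL, max info at theta = b = 0.79
I_max = a^2 / 4 = 1.04^2 / 4
= 1.0816 / 4
I_max = 0.2704

0.2704


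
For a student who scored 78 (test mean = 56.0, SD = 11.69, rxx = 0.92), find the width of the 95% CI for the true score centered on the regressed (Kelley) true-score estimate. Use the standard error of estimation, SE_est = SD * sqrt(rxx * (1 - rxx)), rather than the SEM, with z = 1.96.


True score estimate = 0.92*78 + 0.08*56.0 = 76.24
SE_est = SD * sqrt(rxx * (1 - rxx)) = 11.69 * sqrt(0.92 * 0.08) = 11.69 * sqrt(0.0736) = 3.171418
CI = T_est +/- z * SE_est, so width = 2 * z * SE_est = 2 * 1.96 * 3.171418
Width = 12.432

12.432


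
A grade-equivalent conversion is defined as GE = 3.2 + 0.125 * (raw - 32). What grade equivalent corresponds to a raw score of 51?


raw - median = 51 - 32 = 19
slope * diff = 0.125 * 19 = 2.375
GE = 3.2 + 2.375
GE = 5.575

5.575


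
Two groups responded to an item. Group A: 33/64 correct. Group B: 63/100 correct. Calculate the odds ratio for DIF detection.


Odds_A = 33/31 = 1.0645
Odds_B = 63/37 = 1.7027
OR = Odds_A / Odds_B = 1.0645 / 1.7027
Exactly, OR = (33 * 37) / (31 * 63) = 1221 / 1953
OR = 0.6252

0.6252


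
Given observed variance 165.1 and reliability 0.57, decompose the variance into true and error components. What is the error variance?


var_true = rxx * var_obs = 0.57 * 165.1 = 94.107
var_error = var_obs - var_true
var_error = 165.1 - 94.107
var_error = 70.993

70.993


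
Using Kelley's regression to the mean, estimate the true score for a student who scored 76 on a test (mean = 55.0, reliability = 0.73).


T_est = rxx * X + (1 - rxx) * mean
T_est = 0.73 * 76 + 0.27 * 55.0
T_est = 55.48 + 14.85
T_est = 70.33

70.33


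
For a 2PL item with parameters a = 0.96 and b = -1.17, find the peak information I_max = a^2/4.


For 2PL, max info at theta = b = -1.17
I_max = a^2 / 4 = 0.96^2 / 4
= 0.9216 / 4
I_max = 0.2304

0.2304


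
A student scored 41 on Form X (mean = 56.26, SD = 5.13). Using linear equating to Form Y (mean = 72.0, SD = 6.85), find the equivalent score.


slope = SD_Y / SD_X = 6.85 / 5.13 ~ 1.3353
intercept = mean_Y - slope * mean_X = 72.0 - (6.85 / 5.13) * 56.26 ~ -3.123
Y = slope * X + intercept. To avoid rounding drift from the rounded slope/intercept, evaluate the equivalent form Y = mean_Y + SD_Y * (X - mean_X) / SD_X at full precision:
Y = 72.0 + 6.85 * (41 - 56.26) / 5.13
Y = 72.0 - 6.85 * 15.26 / 5.13
Y = 72.0 - 104.531 / 5.13
Y = 72.0 - 20.3764
Y = 51.6236

51.6236


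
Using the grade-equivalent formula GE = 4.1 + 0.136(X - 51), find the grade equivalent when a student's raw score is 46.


raw - median = 46 - 51 = -5
slope * diff = 0.136 * -5 = -0.68
GE = 4.1 + -0.68
GE = 3.42

3.42


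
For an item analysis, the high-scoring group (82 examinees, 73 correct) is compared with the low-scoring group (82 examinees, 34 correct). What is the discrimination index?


p_upper = 73/82 = 0.8902
p_lower = 34/82 = 0.4146
D = 0.8902 - 0.4146 = 0.4756

0.4756


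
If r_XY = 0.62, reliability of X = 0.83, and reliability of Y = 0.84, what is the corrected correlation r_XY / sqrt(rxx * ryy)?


r_corrected = rxy / sqrt(rxx * ryy)
= 0.62 / sqrt(0.83 * 0.84)
= 0.62 / sqrt(0.6972)
= 0.62 / 0.834985
r_corrected = 0.7425

0.7425


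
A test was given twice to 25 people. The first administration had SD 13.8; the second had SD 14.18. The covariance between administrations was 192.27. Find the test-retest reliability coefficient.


r = cov(X,Y) / (SD_X * SD_Y)
r = 192.27 / (13.8 * 14.18)
r = 192.27 / 195.684
r = 0.9826

0.9826


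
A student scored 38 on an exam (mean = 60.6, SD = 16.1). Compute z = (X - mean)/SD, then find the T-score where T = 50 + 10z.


z = (X - mean) / SD = (38 - 60.6) / 16.1
z = -22.6 / 16.1
z = -1.4037
T-score = T = 50 + 10z
Carry z at full precision (z = -22.6 / 16.1) into the conversion:
T-score = 50 + 10 * (-22.6 / 16.1) = 50 + -226 / 16.1
T-score = 50 + -14.0373
T-score = 35.9627

35.9627


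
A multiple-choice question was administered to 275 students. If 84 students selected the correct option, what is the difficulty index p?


Item difficulty p = number correct / total examinees
p = 84 / 275
p = 0.3055

0.3055


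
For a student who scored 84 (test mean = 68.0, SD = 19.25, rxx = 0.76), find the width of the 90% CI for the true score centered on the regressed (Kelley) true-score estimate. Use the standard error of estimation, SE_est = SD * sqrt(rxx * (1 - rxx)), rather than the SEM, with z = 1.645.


True score estimate = 0.76*84 + 0.24*68.0 = 80.16
SE_est = SD * sqrt(rxx * (1 - rxx)) = 19.25 * sqrt(0.76 * 0.24) = 19.25 * sqrt(0.1824) = 8.22135
CI = T_est +/- z * SE_est, so width = 2 * z * SE_est = 2 * 1.645 * 8.22135
Width = 27.0482

27.0482


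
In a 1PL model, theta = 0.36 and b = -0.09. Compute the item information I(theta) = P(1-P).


P = 1/(1+exp(-(0.36--0.09))) = 0.6106
I = P*(1-P) = 0.6106 * 0.3894
I = 0.2378

0.2378


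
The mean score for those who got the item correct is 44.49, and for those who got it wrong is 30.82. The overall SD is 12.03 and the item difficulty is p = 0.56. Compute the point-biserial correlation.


q = 1 - p = 0.44
rpb = ((M1 - M0) / SD) * sqrt(p * q)
rpb = ((44.49 - 30.82) / 12.03) * sqrt(0.56 * 0.44)
rpb = 0.5641

0.5641


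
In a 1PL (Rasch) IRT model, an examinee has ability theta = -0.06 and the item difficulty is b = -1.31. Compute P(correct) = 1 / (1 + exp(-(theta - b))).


theta - b = -0.06 - -1.31 = 1.25
exp(-(theta - b)) = exp(-1.25) = 0.2865
P = 1 / (1 + 0.2865)
P = 0.7773

0.7773


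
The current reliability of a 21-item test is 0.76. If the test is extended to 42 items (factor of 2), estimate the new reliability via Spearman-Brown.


r_new = (n * rxx) / (1 + (n-1) * rxx)
r_new = (2 * 0.76) / (1 + 1 * 0.76)
r_new = 1.52 / 1.76
r_new = 0.8636

0.8636


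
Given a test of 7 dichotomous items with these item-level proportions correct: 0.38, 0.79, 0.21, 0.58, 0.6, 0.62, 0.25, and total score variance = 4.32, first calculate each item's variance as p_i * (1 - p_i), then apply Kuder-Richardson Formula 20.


For each item, compute p_i * q_i:
  Item 1: 0.38 * 0.62 = 0.2356
  Item 2: 0.79 * 0.21 = 0.1659
  Item 3: 0.21 * 0.79 = 0.1659
  Item 4: 0.58 * 0.42 = 0.2436
  Item 5: 0.6 * 0.4 = 0.24
  Item 6: 0.62 * 0.38 = 0.2356
  Item 7: 0.25 * 0.75 = 0.1875
Sum(p_i * q_i) = 0.2356 + 0.1659 + 0.1659 + 0.2436 + 0.24 + 0.2356 + 0.1875 = 1.4741
KR-20 = (k/(k-1)) * (1 - Sum(p_i*q_i) / Var_total)
= (7/6) * (1 - 1.4741/4.32)
= 1.1667 * 0.6588
KR-20 = 0.7686

0.7686


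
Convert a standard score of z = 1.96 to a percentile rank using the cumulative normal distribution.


CDF(z) = 0.5 * (1 + erf(z/sqrt(2)))
erf(1.3859) = 0.95
CDF = 0.975
Percentile rank = 0.975 * 100 = 97.5

97.5


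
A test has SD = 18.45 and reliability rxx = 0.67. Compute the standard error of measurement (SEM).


SEM = SD * sqrt(1 - rxx)
SEM = 18.45 * sqrt(1 - 0.67)
SEM = 18.45 * sqrt(0.33) = 18.45 * 0.574456
SEM = 10.5987

10.5987


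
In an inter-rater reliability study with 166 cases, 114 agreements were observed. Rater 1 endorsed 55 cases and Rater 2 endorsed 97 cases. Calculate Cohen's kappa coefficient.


P_o = 114/166 = 0.686747
P_e = (55*97 + 111*69) / 27556 = 0.471549
kappa = (P_o - P_e) / (1 - P_e)
kappa = (0.686747 - 0.471549) / (1 - 0.471549)
kappa = 0.4072

0.4072


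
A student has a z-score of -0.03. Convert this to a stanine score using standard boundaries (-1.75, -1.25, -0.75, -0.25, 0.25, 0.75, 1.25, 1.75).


Stanine boundaries: [-1.75, -1.25, -0.75, -0.25, 0.25, 0.75, 1.25, 1.75]
z = -0.03
Check each boundary:
  z >= -1.75 -> could be stanine 2
  z >= -1.25 -> could be stanine 3
  z >= -0.75 -> could be stanine 4
  z >= -0.25 -> could be stanine 5
  z < 0.25
  z < 0.75
  z < 1.25
  z < 1.75
Highest qualifying boundary gives stanine = 5

5


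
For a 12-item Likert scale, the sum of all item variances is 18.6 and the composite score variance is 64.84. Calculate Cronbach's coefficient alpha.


alpha = (k/(k-1)) * (1 - sum(si^2)/s_total^2)
= (12/11) * (1 - 18.6/64.84)
alpha = 0.778

0.778


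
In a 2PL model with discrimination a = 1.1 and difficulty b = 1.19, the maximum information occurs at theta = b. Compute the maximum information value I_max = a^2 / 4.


For 2PL, max info at theta = b = 1.19
I_max = a^2 / 4 = 1.1^2 / 4
= 1.21 / 4
I_max = 0.3025

0.3025


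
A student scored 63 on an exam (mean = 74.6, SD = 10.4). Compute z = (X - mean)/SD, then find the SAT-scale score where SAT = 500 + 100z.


z = (X - mean) / SD = (63 - 74.6) / 10.4
z = -11.6 / 10.4
z = -1.1154
SAT-scale = SAT = 500 + 100z
Carry z at full precision (z = -11.6 / 10.4) into the conversion:
SAT-scale = 500 + 100 * (-11.6 / 10.4) = 500 + -1160 / 10.4
SAT-scale = 500 + -111.5385
SAT-scale = 388.4615

388.4615


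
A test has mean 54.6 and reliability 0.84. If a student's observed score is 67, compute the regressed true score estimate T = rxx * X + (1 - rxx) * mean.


T_est = rxx * X + (1 - rxx) * mean
T_est = 0.84 * 67 + 0.16 * 54.6
T_est = 56.28 + 8.736
T_est = 65.016

65.016


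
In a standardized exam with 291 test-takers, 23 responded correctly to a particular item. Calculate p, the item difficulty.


Item difficulty p = number correct / total examinees
p = 23 / 291
p = 0.079

0.079


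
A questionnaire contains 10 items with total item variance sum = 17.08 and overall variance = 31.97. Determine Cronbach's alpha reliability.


alpha = (k/(k-1)) * (1 - sum(si^2)/s_total^2)
= (10/9) * (1 - 17.08/31.97)
alpha = 0.5175

0.5175


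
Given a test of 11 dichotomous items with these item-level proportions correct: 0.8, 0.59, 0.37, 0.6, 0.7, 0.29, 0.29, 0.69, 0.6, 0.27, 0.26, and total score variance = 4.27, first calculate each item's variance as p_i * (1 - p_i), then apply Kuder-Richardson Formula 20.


For each item, compute p_i * q_i:
  Item 1: 0.8 * 0.2 = 0.16
  Item 2: 0.59 * 0.41 = 0.2419
  Item 3: 0.37 * 0.63 = 0.2331
  Item 4: 0.6 * 0.4 = 0.24
  Item 5: 0.7 * 0.3 = 0.21
  Item 6: 0.29 * 0.71 = 0.2059
  Item 7: 0.29 * 0.71 = 0.2059
  Item 8: 0.69 * 0.31 = 0.2139
  Item 9: 0.6 * 0.4 = 0.24
  Item 10: 0.27 * 0.73 = 0.1971
  Item 11: 0.26 * 0.74 = 0.1924
Sum(p_i * q_i) = 0.16 + 0.2419 + 0.2331 + 0.24 + 0.21 + 0.2059 + 0.2059 + 0.2139 + 0.24 + 0.1971 + 0.1924 = 2.3402
KR-20 = (k/(k-1)) * (1 - Sum(p_i*q_i) / Var_total)
= (11/10) * (1 - 2.3402/4.27)
= 1.1 * 0.4519
KR-20 = 0.4971

0.4971


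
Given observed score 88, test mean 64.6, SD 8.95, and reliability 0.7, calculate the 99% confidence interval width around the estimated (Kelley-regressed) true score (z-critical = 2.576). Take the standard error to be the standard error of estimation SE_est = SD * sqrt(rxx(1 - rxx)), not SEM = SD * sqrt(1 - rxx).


True score estimate = 0.7*88 + 0.3*64.6 = 80.98
SE_est = SD * sqrt(rxx * (1 - rxx)) = 8.95 * sqrt(0.7 * 0.3) = 8.95 * sqrt(0.21) = 4.101405
CI = T_est +/- z * SE_est, so width = 2 * z * SE_est = 2 * 2.576 * 4.101405
Width = 21.1304

21.1304


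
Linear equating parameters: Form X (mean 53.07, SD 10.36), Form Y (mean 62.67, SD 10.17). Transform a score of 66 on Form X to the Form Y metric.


slope = SD_Y / SD_X = 10.17 / 10.36 ~ 0.9817
intercept = mean_Y - slope * mean_X = 62.67 - (10.17 / 10.36) * 53.07 ~ 10.5733
Y = slope * X + intercept. To avoid rounding drift from the rounded slope/intercept, evaluate the equivalent form Y = mean_Y + SD_Y * (X - mean_X) / SD_X at full precision:
Y = 62.67 + 10.17 * (66 - 53.07) / 10.36
Y = 62.67 + 10.17 * 12.93 / 10.36
Y = 62.67 + 131.4981 / 10.36
Y = 62.67 + 12.6929
Y = 75.3629

75.3629


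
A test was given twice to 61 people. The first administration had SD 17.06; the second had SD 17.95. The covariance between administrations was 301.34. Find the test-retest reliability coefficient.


r = cov(X,Y) / (SD_X * SD_Y)
r = 301.34 / (17.06 * 17.95)
r = 301.34 / 306.227
r = 0.984

0.984


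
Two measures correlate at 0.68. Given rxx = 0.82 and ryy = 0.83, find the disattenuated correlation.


r_corrected = rxy / sqrt(rxx * ryy)
= 0.68 / sqrt(0.82 * 0.83)
= 0.68 / sqrt(0.6806)
= 0.68 / 0.824985
r_corrected = 0.8243

0.8243


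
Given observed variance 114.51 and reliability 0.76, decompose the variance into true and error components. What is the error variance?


var_true = rxx * var_obs = 0.76 * 114.51 = 87.0276
var_error = var_obs - var_true
var_error = 114.51 - 87.0276
var_error = 27.4824

27.4824


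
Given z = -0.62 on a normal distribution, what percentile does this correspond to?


CDF(z) = 0.5 * (1 + erf(z/sqrt(2)))
erf(-0.4384) = -0.4647
CDF = 0.2676
Percentile rank = 0.2676 * 100 = 26.76

26.76


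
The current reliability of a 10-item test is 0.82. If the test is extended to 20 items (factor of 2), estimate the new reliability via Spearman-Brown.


r_new = (n * rxx) / (1 + (n-1) * rxx)
r_new = (2 * 0.82) / (1 + 1 * 0.82)
r_new = 1.64 / 1.82
r_new = 0.9011

0.9011


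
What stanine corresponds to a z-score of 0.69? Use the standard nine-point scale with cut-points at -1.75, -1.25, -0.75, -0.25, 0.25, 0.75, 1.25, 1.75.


Stanine boundaries: [-1.75, -1.25, -0.75, -0.25, 0.25, 0.75, 1.25, 1.75]
z = 0.69
Check each boundary:
  z >= -1.75 -> could be stanine 2
  z >= -1.25 -> could be stanine 3
  z >= -0.75 -> could be stanine 4
  z >= -0.25 -> could be stanine 5
  z >= 0.25 -> could be stanine 6
  z < 0.75
  z < 1.25
  z < 1.75
Highest qualifying boundary gives stanine = 6

6


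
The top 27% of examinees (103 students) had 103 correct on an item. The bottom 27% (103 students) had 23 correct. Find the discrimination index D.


p_upper = 103/103 = 1.0
p_lower = 23/103 = 0.2233
D = 1.0 - 0.2233 = 0.7767

0.7767


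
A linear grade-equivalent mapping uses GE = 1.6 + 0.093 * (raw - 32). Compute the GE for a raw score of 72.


raw - median = 72 - 32 = 40
slope * diff = 0.093 * 40 = 3.72
GE = 1.6 + 3.72
GE = 5.32

5.32


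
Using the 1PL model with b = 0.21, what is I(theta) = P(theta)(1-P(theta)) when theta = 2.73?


P = 1/(1+exp(-(2.73-0.21))) = 0.9255
I = P*(1-P) = 0.9255 * 0.0745
I = 0.0689

0.0689


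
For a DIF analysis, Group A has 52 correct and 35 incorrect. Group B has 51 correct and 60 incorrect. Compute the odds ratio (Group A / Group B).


Odds_A = 52/35 = 1.4857
Odds_B = 51/60 = 0.85
OR = Odds_A / Odds_B = 1.4857 / 0.85
Exactly, OR = (52 * 60) / (35 * 51) = 3120 / 1785
OR = 1.7479

1.7479


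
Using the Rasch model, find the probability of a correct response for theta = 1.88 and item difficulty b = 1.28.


theta - b = 1.88 - 1.28 = 0.6
exp(-(theta - b)) = exp(-0.6) = 0.5488
P = 1 / (1 + 0.5488)
P = 0.6457

0.6457


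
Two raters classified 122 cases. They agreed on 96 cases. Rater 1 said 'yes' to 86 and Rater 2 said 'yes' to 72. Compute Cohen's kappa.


P_o = 96/122 = 0.786885
P_e = (86*72 + 36*50) / 14884 = 0.536952
kappa = (P_o - P_e) / (1 - P_e)
kappa = (0.786885 - 0.536952) / (1 - 0.536952)
kappa = 0.5398

0.5398
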